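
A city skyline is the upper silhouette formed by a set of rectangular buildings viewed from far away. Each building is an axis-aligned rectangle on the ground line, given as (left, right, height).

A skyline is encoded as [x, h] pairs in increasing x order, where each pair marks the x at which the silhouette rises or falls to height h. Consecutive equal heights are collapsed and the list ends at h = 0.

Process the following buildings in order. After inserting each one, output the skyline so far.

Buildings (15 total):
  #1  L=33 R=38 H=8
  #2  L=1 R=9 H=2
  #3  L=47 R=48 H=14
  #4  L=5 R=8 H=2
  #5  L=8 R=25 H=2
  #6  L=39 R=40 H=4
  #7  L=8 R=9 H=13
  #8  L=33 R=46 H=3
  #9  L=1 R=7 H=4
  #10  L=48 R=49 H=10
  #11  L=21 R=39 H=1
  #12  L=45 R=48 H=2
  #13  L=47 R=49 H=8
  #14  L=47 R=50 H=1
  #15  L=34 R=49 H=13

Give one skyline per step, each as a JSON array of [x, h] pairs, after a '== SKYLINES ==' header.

== SKYLINES ==
[[33,8],[38,0]]
[[1,2],[9,0],[33,8],[38,0]]
[[1,2],[9,0],[33,8],[38,0],[47,14],[48,0]]
[[1,2],[9,0],[33,8],[38,0],[47,14],[48,0]]
[[1,2],[25,0],[33,8],[38,0],[47,14],[48,0]]
[[1,2],[25,0],[33,8],[38,0],[39,4],[40,0],[47,14],[48,0]]
[[1,2],[8,13],[9,2],[25,0],[33,8],[38,0],[39,4],[40,0],[47,14],[48,0]]
[[1,2],[8,13],[9,2],[25,0],[33,8],[38,3],[39,4],[40,3],[46,0],[47,14],[48,0]]
[[1,4],[7,2],[8,13],[9,2],[25,0],[33,8],[38,3],[39,4],[40,3],[46,0],[47,14],[48,0]]
[[1,4],[7,2],[8,13],[9,2],[25,0],[33,8],[38,3],[39,4],[40,3],[46,0],[47,14],[48,10],[49,0]]
[[1,4],[7,2],[8,13],[9,2],[25,1],[33,8],[38,3],[39,4],[40,3],[46,0],[47,14],[48,10],[49,0]]
[[1,4],[7,2],[8,13],[9,2],[25,1],[33,8],[38,3],[39,4],[40,3],[46,2],[47,14],[48,10],[49,0]]
[[1,4],[7,2],[8,13],[9,2],[25,1],[33,8],[38,3],[39,4],[40,3],[46,2],[47,14],[48,10],[49,0]]
[[1,4],[7,2],[8,13],[9,2],[25,1],[33,8],[38,3],[39,4],[40,3],[46,2],[47,14],[48,10],[49,1],[50,0]]
[[1,4],[7,2],[8,13],[9,2],[25,1],[33,8],[34,13],[47,14],[48,13],[49,1],[50,0]]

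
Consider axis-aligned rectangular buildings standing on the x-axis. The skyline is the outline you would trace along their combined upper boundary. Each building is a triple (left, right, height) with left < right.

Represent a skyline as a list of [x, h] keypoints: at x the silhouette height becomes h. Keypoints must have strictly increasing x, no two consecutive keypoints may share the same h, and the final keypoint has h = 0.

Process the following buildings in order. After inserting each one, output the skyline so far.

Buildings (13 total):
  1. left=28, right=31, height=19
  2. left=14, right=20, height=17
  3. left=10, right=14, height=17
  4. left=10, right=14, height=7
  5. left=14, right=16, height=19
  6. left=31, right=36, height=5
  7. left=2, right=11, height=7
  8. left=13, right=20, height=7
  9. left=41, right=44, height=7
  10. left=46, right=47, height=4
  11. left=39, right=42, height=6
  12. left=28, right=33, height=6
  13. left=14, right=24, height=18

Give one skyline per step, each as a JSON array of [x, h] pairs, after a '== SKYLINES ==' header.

== SKYLINES ==
[[28,19],[31,0]]
[[14,17],[20,0],[28,19],[31,0]]
[[10,17],[20,0],[28,19],[31,0]]
[[10,17],[20,0],[28,19],[31,0]]
[[10,17],[14,19],[16,17],[20,0],[28,19],[31,0]]
[[10,17],[14,19],[16,17],[20,0],[28,19],[31,5],[36,0]]
[[2,7],[10,17],[14,19],[16,17],[20,0],[28,19],[31,5],[36,0]]
[[2,7],[10,17],[14,19],[16,17],[20,0],[28,19],[31,5],[36,0]]
[[2,7],[10,17],[14,19],[16,17],[20,0],[28,19],[31,5],[36,0],[41,7],[44,0]]
[[2,7],[10,17],[14,19],[16,17],[20,0],[28,19],[31,5],[36,0],[41,7],[44,0],[46,4],[47,0]]
[[2,7],[10,17],[14,19],[16,17],[20,0],[28,19],[31,5],[36,0],[39,6],[41,7],[44,0],[46,4],[47,0]]
[[2,7],[10,17],[14,19],[16,17],[20,0],[28,19],[31,6],[33,5],[36,0],[39,6],[41,7],[44,0],[46,4],[47,0]]
[[2,7],[10,17],[14,19],[16,18],[24,0],[28,19],[31,6],[33,5],[36,0],[39,6],[41,7],[44,0],[46,4],[47,0]]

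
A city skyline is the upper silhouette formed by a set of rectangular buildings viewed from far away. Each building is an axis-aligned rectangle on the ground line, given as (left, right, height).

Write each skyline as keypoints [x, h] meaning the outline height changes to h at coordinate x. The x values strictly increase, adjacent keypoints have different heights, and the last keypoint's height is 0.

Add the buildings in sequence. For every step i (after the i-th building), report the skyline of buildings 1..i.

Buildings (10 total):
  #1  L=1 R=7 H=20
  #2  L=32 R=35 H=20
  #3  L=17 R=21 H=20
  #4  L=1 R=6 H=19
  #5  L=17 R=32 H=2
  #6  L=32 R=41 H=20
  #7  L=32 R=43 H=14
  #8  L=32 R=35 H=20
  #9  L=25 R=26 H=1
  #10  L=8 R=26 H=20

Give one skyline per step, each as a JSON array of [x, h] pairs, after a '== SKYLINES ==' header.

== SKYLINES ==
[[1,20],[7,0]]
[[1,20],[7,0],[32,20],[35,0]]
[[1,20],[7,0],[17,20],[21,0],[32,20],[35,0]]
[[1,20],[7,0],[17,20],[21,0],[32,20],[35,0]]
[[1,20],[7,0],[17,20],[21,2],[32,20],[35,0]]
[[1,20],[7,0],[17,20],[21,2],[32,20],[41,0]]
[[1,20],[7,0],[17,20],[21,2],[32,20],[41,14],[43,0]]
[[1,20],[7,0],[17,20],[21,2],[32,20],[41,14],[43,0]]
[[1,20],[7,0],[17,20],[21,2],[32,20],[41,14],[43,0]]
[[1,20],[7,0],[8,20],[26,2],[32,20],[41,14],[43,0]]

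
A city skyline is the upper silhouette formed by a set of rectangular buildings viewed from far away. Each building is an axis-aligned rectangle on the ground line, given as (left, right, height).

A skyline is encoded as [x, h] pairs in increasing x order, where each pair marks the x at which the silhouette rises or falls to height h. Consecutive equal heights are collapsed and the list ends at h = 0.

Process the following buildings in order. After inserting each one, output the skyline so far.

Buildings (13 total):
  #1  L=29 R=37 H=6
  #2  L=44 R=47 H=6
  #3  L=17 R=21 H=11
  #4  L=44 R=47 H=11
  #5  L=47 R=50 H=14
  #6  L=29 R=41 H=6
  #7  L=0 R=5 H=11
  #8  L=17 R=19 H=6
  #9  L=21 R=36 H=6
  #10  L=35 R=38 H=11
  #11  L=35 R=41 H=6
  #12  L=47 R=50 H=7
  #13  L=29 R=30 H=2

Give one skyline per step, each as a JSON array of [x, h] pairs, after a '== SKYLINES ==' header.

== SKYLINES ==
[[29,6],[37,0]]
[[29,6],[37,0],[44,6],[47,0]]
[[17,11],[21,0],[29,6],[37,0],[44,6],[47,0]]
[[17,11],[21,0],[29,6],[37,0],[44,11],[47,0]]
[[17,11],[21,0],[29,6],[37,0],[44,11],[47,14],[50,0]]
[[17,11],[21,0],[29,6],[41,0],[44,11],[47,14],[50,0]]
[[0,11],[5,0],[17,11],[21,0],[29,6],[41,0],[44,11],[47,14],[50,0]]
[[0,11],[5,0],[17,11],[21,0],[29,6],[41,0],[44,11],[47,14],[50,0]]
[[0,11],[5,0],[17,11],[21,6],[41,0],[44,11],[47,14],[50,0]]
[[0,11],[5,0],[17,11],[21,6],[35,11],[38,6],[41,0],[44,11],[47,14],[50,0]]
[[0,11],[5,0],[17,11],[21,6],[35,11],[38,6],[41,0],[44,11],[47,14],[50,0]]
[[0,11],[5,0],[17,11],[21,6],[35,11],[38,6],[41,0],[44,11],[47,14],[50,0]]
[[0,11],[5,0],[17,11],[21,6],[35,11],[38,6],[41,0],[44,11],[47,14],[50,0]]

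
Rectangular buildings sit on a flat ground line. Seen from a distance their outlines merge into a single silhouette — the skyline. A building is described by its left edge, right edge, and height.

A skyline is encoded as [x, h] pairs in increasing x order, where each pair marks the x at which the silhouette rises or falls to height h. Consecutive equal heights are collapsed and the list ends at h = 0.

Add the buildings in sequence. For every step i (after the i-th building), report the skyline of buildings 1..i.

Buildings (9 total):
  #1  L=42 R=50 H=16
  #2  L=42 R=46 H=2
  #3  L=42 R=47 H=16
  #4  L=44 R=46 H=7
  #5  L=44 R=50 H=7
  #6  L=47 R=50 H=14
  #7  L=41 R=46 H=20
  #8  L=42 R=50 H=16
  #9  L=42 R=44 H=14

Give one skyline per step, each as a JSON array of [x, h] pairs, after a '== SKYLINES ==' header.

== SKYLINES ==
[[42,16],[50,0]]
[[42,16],[50,0]]
[[42,16],[50,0]]
[[42,16],[50,0]]
[[42,16],[50,0]]
[[42,16],[50,0]]
[[41,20],[46,16],[50,0]]
[[41,20],[46,16],[50,0]]
[[41,20],[46,16],[50,0]]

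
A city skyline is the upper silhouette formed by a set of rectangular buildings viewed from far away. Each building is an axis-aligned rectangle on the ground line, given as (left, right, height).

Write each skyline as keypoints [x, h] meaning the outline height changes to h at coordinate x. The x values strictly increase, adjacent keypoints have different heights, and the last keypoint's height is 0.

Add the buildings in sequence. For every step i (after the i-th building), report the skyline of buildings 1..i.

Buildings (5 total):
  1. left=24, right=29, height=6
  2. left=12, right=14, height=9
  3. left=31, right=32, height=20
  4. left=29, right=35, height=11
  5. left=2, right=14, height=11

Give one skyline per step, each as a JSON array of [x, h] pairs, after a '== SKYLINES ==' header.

== SKYLINES ==
[[24,6],[29,0]]
[[12,9],[14,0],[24,6],[29,0]]
[[12,9],[14,0],[24,6],[29,0],[31,20],[32,0]]
[[12,9],[14,0],[24,6],[29,11],[31,20],[32,11],[35,0]]
[[2,11],[14,0],[24,6],[29,11],[31,20],[32,11],[35,0]]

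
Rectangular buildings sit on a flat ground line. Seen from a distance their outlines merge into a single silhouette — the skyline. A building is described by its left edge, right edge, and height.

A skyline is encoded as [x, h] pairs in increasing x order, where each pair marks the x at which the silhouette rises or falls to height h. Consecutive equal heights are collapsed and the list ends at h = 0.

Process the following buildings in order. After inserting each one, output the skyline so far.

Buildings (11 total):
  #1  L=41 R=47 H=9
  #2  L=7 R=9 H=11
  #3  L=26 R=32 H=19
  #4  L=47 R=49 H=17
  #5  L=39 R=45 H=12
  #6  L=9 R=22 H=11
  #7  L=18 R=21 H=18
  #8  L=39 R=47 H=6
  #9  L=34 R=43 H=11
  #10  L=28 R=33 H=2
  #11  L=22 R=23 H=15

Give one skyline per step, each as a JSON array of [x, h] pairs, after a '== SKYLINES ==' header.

== SKYLINES ==
[[41,9],[47,0]]
[[7,11],[9,0],[41,9],[47,0]]
[[7,11],[9,0],[26,19],[32,0],[41,9],[47,0]]
[[7,11],[9,0],[26,19],[32,0],[41,9],[47,17],[49,0]]
[[7,11],[9,0],[26,19],[32,0],[39,12],[45,9],[47,17],[49,0]]
[[7,11],[22,0],[26,19],[32,0],[39,12],[45,9],[47,17],[49,0]]
[[7,11],[18,18],[21,11],[22,0],[26,19],[32,0],[39,12],[45,9],[47,17],[49,0]]
[[7,11],[18,18],[21,11],[22,0],[26,19],[32,0],[39,12],[45,9],[47,17],[49,0]]
[[7,11],[18,18],[21,11],[22,0],[26,19],[32,0],[34,11],[39,12],[45,9],[47,17],[49,0]]
[[7,11],[18,18],[21,11],[22,0],[26,19],[32,2],[33,0],[34,11],[39,12],[45,9],[47,17],[49,0]]
[[7,11],[18,18],[21,11],[22,15],[23,0],[26,19],[32,2],[33,0],[34,11],[39,12],[45,9],[47,17],[49,0]]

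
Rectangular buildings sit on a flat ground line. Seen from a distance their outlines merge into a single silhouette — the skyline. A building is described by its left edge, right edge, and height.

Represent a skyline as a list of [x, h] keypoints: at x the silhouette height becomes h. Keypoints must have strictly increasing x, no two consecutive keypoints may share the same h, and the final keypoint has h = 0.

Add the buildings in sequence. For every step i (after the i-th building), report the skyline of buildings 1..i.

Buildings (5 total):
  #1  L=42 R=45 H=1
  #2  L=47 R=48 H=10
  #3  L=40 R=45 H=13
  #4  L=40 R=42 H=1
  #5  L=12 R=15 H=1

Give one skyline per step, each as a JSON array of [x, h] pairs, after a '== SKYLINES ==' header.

== SKYLINES ==
[[42,1],[45,0]]
[[42,1],[45,0],[47,10],[48,0]]
[[40,13],[45,0],[47,10],[48,0]]
[[40,13],[45,0],[47,10],[48,0]]
[[12,1],[15,0],[40,13],[45,0],[47,10],[48,0]]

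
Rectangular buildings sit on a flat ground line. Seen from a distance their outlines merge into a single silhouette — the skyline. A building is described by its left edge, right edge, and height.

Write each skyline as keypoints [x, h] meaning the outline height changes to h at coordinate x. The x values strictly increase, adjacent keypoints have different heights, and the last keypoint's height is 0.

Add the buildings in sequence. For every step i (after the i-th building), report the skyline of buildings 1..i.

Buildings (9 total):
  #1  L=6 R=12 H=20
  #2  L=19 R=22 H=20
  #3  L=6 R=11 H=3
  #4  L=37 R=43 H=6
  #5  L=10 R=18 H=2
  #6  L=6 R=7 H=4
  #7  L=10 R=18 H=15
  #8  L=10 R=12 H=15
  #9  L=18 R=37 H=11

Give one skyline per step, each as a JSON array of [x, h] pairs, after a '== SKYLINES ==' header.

== SKYLINES ==
[[6,20],[12,0]]
[[6,20],[12,0],[19,20],[22,0]]
[[6,20],[12,0],[19,20],[22,0]]
[[6,20],[12,0],[19,20],[22,0],[37,6],[43,0]]
[[6,20],[12,2],[18,0],[19,20],[22,0],[37,6],[43,0]]
[[6,20],[12,2],[18,0],[19,20],[22,0],[37,6],[43,0]]
[[6,20],[12,15],[18,0],[19,20],[22,0],[37,6],[43,0]]
[[6,20],[12,15],[18,0],[19,20],[22,0],[37,6],[43,0]]
[[6,20],[12,15],[18,11],[19,20],[22,11],[37,6],[43,0]]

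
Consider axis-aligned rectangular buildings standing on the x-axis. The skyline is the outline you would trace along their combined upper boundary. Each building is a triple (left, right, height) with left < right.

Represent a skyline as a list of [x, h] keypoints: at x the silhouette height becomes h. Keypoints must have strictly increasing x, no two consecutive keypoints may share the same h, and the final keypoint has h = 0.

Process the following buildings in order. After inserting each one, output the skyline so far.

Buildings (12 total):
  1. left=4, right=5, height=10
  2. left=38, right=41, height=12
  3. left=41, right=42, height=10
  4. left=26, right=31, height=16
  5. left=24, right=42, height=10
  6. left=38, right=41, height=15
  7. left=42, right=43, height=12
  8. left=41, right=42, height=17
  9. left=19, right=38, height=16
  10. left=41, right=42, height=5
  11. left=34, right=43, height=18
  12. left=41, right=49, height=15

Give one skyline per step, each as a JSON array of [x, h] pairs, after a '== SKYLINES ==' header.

== SKYLINES ==
[[4,10],[5,0]]
[[4,10],[5,0],[38,12],[41,0]]
[[4,10],[5,0],[38,12],[41,10],[42,0]]
[[4,10],[5,0],[26,16],[31,0],[38,12],[41,10],[42,0]]
[[4,10],[5,0],[24,10],[26,16],[31,10],[38,12],[41,10],[42,0]]
[[4,10],[5,0],[24,10],[26,16],[31,10],[38,15],[41,10],[42,0]]
[[4,10],[5,0],[24,10],[26,16],[31,10],[38,15],[41,10],[42,12],[43,0]]
[[4,10],[5,0],[24,10],[26,16],[31,10],[38,15],[41,17],[42,12],[43,0]]
[[4,10],[5,0],[19,16],[38,15],[41,17],[42,12],[43,0]]
[[4,10],[5,0],[19,16],[38,15],[41,17],[42,12],[43,0]]
[[4,10],[5,0],[19,16],[34,18],[43,0]]
[[4,10],[5,0],[19,16],[34,18],[43,15],[49,0]]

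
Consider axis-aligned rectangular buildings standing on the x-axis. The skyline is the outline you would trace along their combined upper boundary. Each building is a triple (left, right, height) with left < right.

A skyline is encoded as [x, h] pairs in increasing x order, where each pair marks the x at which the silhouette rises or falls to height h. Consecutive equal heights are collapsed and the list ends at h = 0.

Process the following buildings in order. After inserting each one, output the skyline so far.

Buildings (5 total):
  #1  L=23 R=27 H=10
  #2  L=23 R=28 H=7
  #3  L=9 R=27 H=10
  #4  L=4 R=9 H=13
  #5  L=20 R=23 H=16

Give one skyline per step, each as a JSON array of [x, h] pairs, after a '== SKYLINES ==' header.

== SKYLINES ==
[[23,10],[27,0]]
[[23,10],[27,7],[28,0]]
[[9,10],[27,7],[28,0]]
[[4,13],[9,10],[27,7],[28,0]]
[[4,13],[9,10],[20,16],[23,10],[27,7],[28,0]]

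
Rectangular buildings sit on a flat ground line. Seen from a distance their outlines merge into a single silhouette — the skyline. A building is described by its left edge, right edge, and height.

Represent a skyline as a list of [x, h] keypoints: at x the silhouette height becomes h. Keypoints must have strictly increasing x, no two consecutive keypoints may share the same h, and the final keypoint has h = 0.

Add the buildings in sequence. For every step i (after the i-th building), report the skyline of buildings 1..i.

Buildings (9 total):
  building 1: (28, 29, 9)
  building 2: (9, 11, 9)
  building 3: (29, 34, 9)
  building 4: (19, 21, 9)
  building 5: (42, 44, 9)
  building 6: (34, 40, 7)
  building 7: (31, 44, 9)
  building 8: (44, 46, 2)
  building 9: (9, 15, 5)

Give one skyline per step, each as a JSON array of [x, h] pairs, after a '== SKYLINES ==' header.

== SKYLINES ==
[[28,9],[29,0]]
[[9,9],[11,0],[28,9],[29,0]]
[[9,9],[11,0],[28,9],[34,0]]
[[9,9],[11,0],[19,9],[21,0],[28,9],[34,0]]
[[9,9],[11,0],[19,9],[21,0],[28,9],[34,0],[42,9],[44,0]]
[[9,9],[11,0],[19,9],[21,0],[28,9],[34,7],[40,0],[42,9],[44,0]]
[[9,9],[11,0],[19,9],[21,0],[28,9],[44,0]]
[[9,9],[11,0],[19,9],[21,0],[28,9],[44,2],[46,0]]
[[9,9],[11,5],[15,0],[19,9],[21,0],[28,9],[44,2],[46,0]]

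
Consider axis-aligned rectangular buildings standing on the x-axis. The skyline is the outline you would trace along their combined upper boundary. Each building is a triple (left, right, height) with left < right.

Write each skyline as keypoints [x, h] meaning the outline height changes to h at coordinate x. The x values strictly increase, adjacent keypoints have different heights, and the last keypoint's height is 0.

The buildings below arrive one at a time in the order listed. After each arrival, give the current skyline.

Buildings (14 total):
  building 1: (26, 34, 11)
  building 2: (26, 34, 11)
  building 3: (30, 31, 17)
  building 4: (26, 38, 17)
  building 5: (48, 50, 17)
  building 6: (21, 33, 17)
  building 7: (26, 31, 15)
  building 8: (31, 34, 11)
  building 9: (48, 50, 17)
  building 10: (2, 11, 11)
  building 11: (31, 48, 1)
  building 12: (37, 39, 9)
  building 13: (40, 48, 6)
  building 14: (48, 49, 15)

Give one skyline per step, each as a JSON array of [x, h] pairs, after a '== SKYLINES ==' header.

== SKYLINES ==
[[26,11],[34,0]]
[[26,11],[34,0]]
[[26,11],[30,17],[31,11],[34,0]]
[[26,17],[38,0]]
[[26,17],[38,0],[48,17],[50,0]]
[[21,17],[38,0],[48,17],[50,0]]
[[21,17],[38,0],[48,17],[50,0]]
[[21,17],[38,0],[48,17],[50,0]]
[[21,17],[38,0],[48,17],[50,0]]
[[2,11],[11,0],[21,17],[38,0],[48,17],[50,0]]
[[2,11],[11,0],[21,17],[38,1],[48,17],[50,0]]
[[2,11],[11,0],[21,17],[38,9],[39,1],[48,17],[50,0]]
[[2,11],[11,0],[21,17],[38,9],[39,1],[40,6],[48,17],[50,0]]
[[2,11],[11,0],[21,17],[38,9],[39,1],[40,6],[48,17],[50,0]]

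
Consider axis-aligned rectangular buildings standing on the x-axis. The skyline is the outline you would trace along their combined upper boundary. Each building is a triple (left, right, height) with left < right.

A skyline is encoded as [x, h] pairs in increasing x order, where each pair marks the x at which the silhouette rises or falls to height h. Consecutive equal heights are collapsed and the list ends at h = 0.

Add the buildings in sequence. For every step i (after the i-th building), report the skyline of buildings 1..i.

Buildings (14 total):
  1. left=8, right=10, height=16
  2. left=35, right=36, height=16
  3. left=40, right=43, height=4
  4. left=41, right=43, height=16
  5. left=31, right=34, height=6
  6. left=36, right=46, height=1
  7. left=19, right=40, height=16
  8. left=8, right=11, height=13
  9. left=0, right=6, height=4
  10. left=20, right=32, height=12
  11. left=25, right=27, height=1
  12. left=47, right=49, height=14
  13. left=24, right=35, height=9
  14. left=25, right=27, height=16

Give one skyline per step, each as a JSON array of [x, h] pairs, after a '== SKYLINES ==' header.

== SKYLINES ==
[[8,16],[10,0]]
[[8,16],[10,0],[35,16],[36,0]]
[[8,16],[10,0],[35,16],[36,0],[40,4],[43,0]]
[[8,16],[10,0],[35,16],[36,0],[40,4],[41,16],[43,0]]
[[8,16],[10,0],[31,6],[34,0],[35,16],[36,0],[40,4],[41,16],[43,0]]
[[8,16],[10,0],[31,6],[34,0],[35,16],[36,1],[40,4],[41,16],[43,1],[46,0]]
[[8,16],[10,0],[19,16],[40,4],[41,16],[43,1],[46,0]]
[[8,16],[10,13],[11,0],[19,16],[40,4],[41,16],[43,1],[46,0]]
[[0,4],[6,0],[8,16],[10,13],[11,0],[19,16],[40,4],[41,16],[43,1],[46,0]]
[[0,4],[6,0],[8,16],[10,13],[11,0],[19,16],[40,4],[41,16],[43,1],[46,0]]
[[0,4],[6,0],[8,16],[10,13],[11,0],[19,16],[40,4],[41,16],[43,1],[46,0]]
[[0,4],[6,0],[8,16],[10,13],[11,0],[19,16],[40,4],[41,16],[43,1],[46,0],[47,14],[49,0]]
[[0,4],[6,0],[8,16],[10,13],[11,0],[19,16],[40,4],[41,16],[43,1],[46,0],[47,14],[49,0]]
[[0,4],[6,0],[8,16],[10,13],[11,0],[19,16],[40,4],[41,16],[43,1],[46,0],[47,14],[49,0]]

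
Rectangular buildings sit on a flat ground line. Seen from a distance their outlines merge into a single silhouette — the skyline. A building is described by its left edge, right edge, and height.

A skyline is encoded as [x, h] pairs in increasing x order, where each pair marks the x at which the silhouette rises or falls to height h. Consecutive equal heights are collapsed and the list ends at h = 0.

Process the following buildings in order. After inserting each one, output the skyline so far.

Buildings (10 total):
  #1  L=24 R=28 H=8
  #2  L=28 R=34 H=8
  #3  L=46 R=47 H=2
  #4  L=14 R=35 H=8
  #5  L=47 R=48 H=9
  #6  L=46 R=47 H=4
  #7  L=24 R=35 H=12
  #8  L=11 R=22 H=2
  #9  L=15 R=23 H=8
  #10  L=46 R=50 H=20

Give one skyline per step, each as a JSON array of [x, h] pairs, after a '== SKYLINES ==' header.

== SKYLINES ==
[[24,8],[28,0]]
[[24,8],[34,0]]
[[24,8],[34,0],[46,2],[47,0]]
[[14,8],[35,0],[46,2],[47,0]]
[[14,8],[35,0],[46,2],[47,9],[48,0]]
[[14,8],[35,0],[46,4],[47,9],[48,0]]
[[14,8],[24,12],[35,0],[46,4],[47,9],[48,0]]
[[11,2],[14,8],[24,12],[35,0],[46,4],[47,9],[48,0]]
[[11,2],[14,8],[24,12],[35,0],[46,4],[47,9],[48,0]]
[[11,2],[14,8],[24,12],[35,0],[46,20],[50,0]]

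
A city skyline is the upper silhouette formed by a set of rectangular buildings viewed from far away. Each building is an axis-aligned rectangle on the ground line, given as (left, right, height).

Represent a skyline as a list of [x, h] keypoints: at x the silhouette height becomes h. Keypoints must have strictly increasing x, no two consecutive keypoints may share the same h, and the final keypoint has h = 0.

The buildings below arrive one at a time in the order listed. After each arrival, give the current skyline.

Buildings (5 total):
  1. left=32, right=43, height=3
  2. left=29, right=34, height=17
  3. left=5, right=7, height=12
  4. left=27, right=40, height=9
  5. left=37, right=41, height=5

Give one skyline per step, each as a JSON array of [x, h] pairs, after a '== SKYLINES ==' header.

== SKYLINES ==
[[32,3],[43,0]]
[[29,17],[34,3],[43,0]]
[[5,12],[7,0],[29,17],[34,3],[43,0]]
[[5,12],[7,0],[27,9],[29,17],[34,9],[40,3],[43,0]]
[[5,12],[7,0],[27,9],[29,17],[34,9],[40,5],[41,3],[43,0]]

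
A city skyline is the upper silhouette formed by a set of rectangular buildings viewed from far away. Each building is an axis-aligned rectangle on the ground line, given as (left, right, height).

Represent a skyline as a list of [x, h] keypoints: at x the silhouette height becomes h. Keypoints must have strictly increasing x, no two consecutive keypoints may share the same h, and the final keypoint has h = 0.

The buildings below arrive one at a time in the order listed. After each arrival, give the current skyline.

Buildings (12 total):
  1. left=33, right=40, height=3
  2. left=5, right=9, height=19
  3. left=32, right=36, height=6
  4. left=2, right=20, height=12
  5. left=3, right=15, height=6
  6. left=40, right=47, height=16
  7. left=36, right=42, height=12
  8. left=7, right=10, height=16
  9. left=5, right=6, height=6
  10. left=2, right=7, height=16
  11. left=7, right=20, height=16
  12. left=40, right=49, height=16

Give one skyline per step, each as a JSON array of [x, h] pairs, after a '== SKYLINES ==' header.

== SKYLINES ==
[[33,3],[40,0]]
[[5,19],[9,0],[33,3],[40,0]]
[[5,19],[9,0],[32,6],[36,3],[40,0]]
[[2,12],[5,19],[9,12],[20,0],[32,6],[36,3],[40,0]]
[[2,12],[5,19],[9,12],[20,0],[32,6],[36,3],[40,0]]
[[2,12],[5,19],[9,12],[20,0],[32,6],[36,3],[40,16],[47,0]]
[[2,12],[5,19],[9,12],[20,0],[32,6],[36,12],[40,16],[47,0]]
[[2,12],[5,19],[9,16],[10,12],[20,0],[32,6],[36,12],[40,16],[47,0]]
[[2,12],[5,19],[9,16],[10,12],[20,0],[32,6],[36,12],[40,16],[47,0]]
[[2,16],[5,19],[9,16],[10,12],[20,0],[32,6],[36,12],[40,16],[47,0]]
[[2,16],[5,19],[9,16],[20,0],[32,6],[36,12],[40,16],[47,0]]
[[2,16],[5,19],[9,16],[20,0],[32,6],[36,12],[40,16],[49,0]]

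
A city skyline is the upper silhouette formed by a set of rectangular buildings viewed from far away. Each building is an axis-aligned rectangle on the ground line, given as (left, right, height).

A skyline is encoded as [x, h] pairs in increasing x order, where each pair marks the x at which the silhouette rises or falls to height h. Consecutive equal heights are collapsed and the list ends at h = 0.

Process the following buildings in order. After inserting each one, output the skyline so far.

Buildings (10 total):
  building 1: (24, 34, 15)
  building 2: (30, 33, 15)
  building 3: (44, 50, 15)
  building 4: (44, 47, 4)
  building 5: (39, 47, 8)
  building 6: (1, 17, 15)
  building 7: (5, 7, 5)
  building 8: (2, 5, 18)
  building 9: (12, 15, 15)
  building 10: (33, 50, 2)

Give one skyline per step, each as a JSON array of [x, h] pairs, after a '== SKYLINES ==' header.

== SKYLINES ==
[[24,15],[34,0]]
[[24,15],[34,0]]
[[24,15],[34,0],[44,15],[50,0]]
[[24,15],[34,0],[44,15],[50,0]]
[[24,15],[34,0],[39,8],[44,15],[50,0]]
[[1,15],[17,0],[24,15],[34,0],[39,8],[44,15],[50,0]]
[[1,15],[17,0],[24,15],[34,0],[39,8],[44,15],[50,0]]
[[1,15],[2,18],[5,15],[17,0],[24,15],[34,0],[39,8],[44,15],[50,0]]
[[1,15],[2,18],[5,15],[17,0],[24,15],[34,0],[39,8],[44,15],[50,0]]
[[1,15],[2,18],[5,15],[17,0],[24,15],[34,2],[39,8],[44,15],[50,0]]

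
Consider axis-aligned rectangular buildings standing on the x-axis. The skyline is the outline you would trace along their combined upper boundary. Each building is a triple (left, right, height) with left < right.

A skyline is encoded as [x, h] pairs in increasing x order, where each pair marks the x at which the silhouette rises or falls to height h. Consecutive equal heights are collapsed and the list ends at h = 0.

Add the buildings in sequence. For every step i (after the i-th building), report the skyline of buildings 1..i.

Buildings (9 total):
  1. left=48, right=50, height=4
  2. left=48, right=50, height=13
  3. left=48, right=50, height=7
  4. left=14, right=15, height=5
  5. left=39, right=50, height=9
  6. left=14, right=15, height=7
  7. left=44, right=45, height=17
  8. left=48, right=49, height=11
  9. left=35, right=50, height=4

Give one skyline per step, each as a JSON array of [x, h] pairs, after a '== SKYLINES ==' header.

== SKYLINES ==
[[48,4],[50,0]]
[[48,13],[50,0]]
[[48,13],[50,0]]
[[14,5],[15,0],[48,13],[50,0]]
[[14,5],[15,0],[39,9],[48,13],[50,0]]
[[14,7],[15,0],[39,9],[48,13],[50,0]]
[[14,7],[15,0],[39,9],[44,17],[45,9],[48,13],[50,0]]
[[14,7],[15,0],[39,9],[44,17],[45,9],[48,13],[50,0]]
[[14,7],[15,0],[35,4],[39,9],[44,17],[45,9],[48,13],[50,0]]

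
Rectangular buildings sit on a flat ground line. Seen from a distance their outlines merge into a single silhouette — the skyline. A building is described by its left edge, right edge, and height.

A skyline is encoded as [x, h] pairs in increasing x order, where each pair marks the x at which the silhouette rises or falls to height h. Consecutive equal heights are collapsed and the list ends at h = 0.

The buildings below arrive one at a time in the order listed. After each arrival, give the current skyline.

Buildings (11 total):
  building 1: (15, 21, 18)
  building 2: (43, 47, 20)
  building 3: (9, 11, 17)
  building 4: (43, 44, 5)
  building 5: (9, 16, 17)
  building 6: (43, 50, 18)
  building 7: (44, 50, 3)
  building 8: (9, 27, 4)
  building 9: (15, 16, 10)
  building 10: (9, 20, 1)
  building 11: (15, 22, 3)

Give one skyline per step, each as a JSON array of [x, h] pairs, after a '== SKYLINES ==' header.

== SKYLINES ==
[[15,18],[21,0]]
[[15,18],[21,0],[43,20],[47,0]]
[[9,17],[11,0],[15,18],[21,0],[43,20],[47,0]]
[[9,17],[11,0],[15,18],[21,0],[43,20],[47,0]]
[[9,17],[15,18],[21,0],[43,20],[47,0]]
[[9,17],[15,18],[21,0],[43,20],[47,18],[50,0]]
[[9,17],[15,18],[21,0],[43,20],[47,18],[50,0]]
[[9,17],[15,18],[21,4],[27,0],[43,20],[47,18],[50,0]]
[[9,17],[15,18],[21,4],[27,0],[43,20],[47,18],[50,0]]
[[9,17],[15,18],[21,4],[27,0],[43,20],[47,18],[50,0]]
[[9,17],[15,18],[21,4],[27,0],[43,20],[47,18],[50,0]]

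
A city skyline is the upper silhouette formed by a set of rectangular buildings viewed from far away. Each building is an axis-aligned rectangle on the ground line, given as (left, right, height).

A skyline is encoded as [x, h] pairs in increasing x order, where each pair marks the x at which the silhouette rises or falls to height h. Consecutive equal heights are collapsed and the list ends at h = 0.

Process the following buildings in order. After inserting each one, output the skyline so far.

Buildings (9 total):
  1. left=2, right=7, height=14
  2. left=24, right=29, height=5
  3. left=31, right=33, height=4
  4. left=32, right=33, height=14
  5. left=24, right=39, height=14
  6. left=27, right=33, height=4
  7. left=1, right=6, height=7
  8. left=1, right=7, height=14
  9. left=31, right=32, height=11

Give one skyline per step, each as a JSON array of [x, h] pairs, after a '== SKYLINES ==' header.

== SKYLINES ==
[[2,14],[7,0]]
[[2,14],[7,0],[24,5],[29,0]]
[[2,14],[7,0],[24,5],[29,0],[31,4],[33,0]]
[[2,14],[7,0],[24,5],[29,0],[31,4],[32,14],[33,0]]
[[2,14],[7,0],[24,14],[39,0]]
[[2,14],[7,0],[24,14],[39,0]]
[[1,7],[2,14],[7,0],[24,14],[39,0]]
[[1,14],[7,0],[24,14],[39,0]]
[[1,14],[7,0],[24,14],[39,0]]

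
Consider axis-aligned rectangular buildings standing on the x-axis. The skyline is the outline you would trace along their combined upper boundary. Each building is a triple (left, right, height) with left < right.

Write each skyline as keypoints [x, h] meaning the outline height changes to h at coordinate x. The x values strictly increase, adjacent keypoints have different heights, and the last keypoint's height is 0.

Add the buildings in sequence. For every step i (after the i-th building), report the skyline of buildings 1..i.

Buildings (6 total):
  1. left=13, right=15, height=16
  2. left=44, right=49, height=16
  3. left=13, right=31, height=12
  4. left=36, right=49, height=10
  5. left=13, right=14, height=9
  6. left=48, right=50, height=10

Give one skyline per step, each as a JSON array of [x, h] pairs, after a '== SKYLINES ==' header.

== SKYLINES ==
[[13,16],[15,0]]
[[13,16],[15,0],[44,16],[49,0]]
[[13,16],[15,12],[31,0],[44,16],[49,0]]
[[13,16],[15,12],[31,0],[36,10],[44,16],[49,0]]
[[13,16],[15,12],[31,0],[36,10],[44,16],[49,0]]
[[13,16],[15,12],[31,0],[36,10],[44,16],[49,10],[50,0]]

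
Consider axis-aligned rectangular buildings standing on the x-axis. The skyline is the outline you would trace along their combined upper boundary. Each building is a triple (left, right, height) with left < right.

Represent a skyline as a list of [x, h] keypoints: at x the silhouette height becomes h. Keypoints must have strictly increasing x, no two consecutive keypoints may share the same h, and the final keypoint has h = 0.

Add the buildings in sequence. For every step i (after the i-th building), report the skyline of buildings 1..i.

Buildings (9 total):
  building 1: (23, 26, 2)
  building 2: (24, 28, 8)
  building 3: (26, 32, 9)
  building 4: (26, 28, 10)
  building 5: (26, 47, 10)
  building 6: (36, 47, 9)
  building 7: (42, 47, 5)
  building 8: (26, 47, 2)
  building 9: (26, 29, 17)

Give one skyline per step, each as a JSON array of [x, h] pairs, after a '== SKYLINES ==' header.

== SKYLINES ==
[[23,2],[26,0]]
[[23,2],[24,8],[28,0]]
[[23,2],[24,8],[26,9],[32,0]]
[[23,2],[24,8],[26,10],[28,9],[32,0]]
[[23,2],[24,8],[26,10],[47,0]]
[[23,2],[24,8],[26,10],[47,0]]
[[23,2],[24,8],[26,10],[47,0]]
[[23,2],[24,8],[26,10],[47,0]]
[[23,2],[24,8],[26,17],[29,10],[47,0]]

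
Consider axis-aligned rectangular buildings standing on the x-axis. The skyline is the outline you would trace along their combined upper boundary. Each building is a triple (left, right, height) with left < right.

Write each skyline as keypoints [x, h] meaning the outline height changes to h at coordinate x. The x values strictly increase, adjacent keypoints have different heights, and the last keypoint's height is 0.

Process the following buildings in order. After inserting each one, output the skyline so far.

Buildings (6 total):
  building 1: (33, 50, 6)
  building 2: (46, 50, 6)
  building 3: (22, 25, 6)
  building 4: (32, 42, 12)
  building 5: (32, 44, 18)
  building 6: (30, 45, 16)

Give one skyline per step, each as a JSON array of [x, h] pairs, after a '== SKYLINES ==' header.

== SKYLINES ==
[[33,6],[50,0]]
[[33,6],[50,0]]
[[22,6],[25,0],[33,6],[50,0]]
[[22,6],[25,0],[32,12],[42,6],[50,0]]
[[22,6],[25,0],[32,18],[44,6],[50,0]]
[[22,6],[25,0],[30,16],[32,18],[44,16],[45,6],[50,0]]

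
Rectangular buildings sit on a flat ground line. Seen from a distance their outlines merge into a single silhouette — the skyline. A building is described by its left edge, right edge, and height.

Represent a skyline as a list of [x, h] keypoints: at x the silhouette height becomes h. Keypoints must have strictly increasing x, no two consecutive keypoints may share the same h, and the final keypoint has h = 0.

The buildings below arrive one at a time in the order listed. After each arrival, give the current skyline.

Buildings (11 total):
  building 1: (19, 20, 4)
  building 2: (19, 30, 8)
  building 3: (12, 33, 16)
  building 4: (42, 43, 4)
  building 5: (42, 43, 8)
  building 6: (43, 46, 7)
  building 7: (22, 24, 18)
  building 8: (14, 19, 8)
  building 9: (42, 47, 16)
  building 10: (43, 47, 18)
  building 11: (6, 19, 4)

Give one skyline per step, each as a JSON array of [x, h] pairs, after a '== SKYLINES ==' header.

== SKYLINES ==
[[19,4],[20,0]]
[[19,8],[30,0]]
[[12,16],[33,0]]
[[12,16],[33,0],[42,4],[43,0]]
[[12,16],[33,0],[42,8],[43,0]]
[[12,16],[33,0],[42,8],[43,7],[46,0]]
[[12,16],[22,18],[24,16],[33,0],[42,8],[43,7],[46,0]]
[[12,16],[22,18],[24,16],[33,0],[42,8],[43,7],[46,0]]
[[12,16],[22,18],[24,16],[33,0],[42,16],[47,0]]
[[12,16],[22,18],[24,16],[33,0],[42,16],[43,18],[47,0]]
[[6,4],[12,16],[22,18],[24,16],[33,0],[42,16],[43,18],[47,0]]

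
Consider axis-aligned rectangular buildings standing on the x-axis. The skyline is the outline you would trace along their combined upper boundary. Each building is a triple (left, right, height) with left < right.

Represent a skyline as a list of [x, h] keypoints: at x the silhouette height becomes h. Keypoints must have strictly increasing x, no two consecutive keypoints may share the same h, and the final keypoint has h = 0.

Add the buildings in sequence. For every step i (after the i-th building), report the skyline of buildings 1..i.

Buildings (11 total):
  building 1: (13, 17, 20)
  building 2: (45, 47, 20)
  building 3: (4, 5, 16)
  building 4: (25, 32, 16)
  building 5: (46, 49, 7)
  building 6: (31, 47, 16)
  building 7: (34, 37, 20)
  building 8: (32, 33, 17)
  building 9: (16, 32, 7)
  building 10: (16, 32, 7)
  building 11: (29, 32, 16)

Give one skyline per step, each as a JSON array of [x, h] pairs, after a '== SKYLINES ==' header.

== SKYLINES ==
[[13,20],[17,0]]
[[13,20],[17,0],[45,20],[47,0]]
[[4,16],[5,0],[13,20],[17,0],[45,20],[47,0]]
[[4,16],[5,0],[13,20],[17,0],[25,16],[32,0],[45,20],[47,0]]
[[4,16],[5,0],[13,20],[17,0],[25,16],[32,0],[45,20],[47,7],[49,0]]
[[4,16],[5,0],[13,20],[17,0],[25,16],[45,20],[47,7],[49,0]]
[[4,16],[5,0],[13,20],[17,0],[25,16],[34,20],[37,16],[45,20],[47,7],[49,0]]
[[4,16],[5,0],[13,20],[17,0],[25,16],[32,17],[33,16],[34,20],[37,16],[45,20],[47,7],[49,0]]
[[4,16],[5,0],[13,20],[17,7],[25,16],[32,17],[33,16],[34,20],[37,16],[45,20],[47,7],[49,0]]
[[4,16],[5,0],[13,20],[17,7],[25,16],[32,17],[33,16],[34,20],[37,16],[45,20],[47,7],[49,0]]
[[4,16],[5,0],[13,20],[17,7],[25,16],[32,17],[33,16],[34,20],[37,16],[45,20],[47,7],[49,0]]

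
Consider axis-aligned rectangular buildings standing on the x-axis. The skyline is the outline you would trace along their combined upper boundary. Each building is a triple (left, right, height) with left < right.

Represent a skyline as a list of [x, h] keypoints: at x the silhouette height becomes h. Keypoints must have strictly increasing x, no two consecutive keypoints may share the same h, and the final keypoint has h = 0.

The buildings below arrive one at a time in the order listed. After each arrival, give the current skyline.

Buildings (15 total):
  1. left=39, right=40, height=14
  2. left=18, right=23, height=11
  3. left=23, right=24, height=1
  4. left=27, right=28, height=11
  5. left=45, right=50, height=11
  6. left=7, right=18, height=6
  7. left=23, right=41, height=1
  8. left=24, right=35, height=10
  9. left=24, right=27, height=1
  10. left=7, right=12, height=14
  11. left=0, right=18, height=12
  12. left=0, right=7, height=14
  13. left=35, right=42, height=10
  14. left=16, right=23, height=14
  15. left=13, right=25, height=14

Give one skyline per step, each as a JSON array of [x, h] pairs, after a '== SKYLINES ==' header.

== SKYLINES ==
[[39,14],[40,0]]
[[18,11],[23,0],[39,14],[40,0]]
[[18,11],[23,1],[24,0],[39,14],[40,0]]
[[18,11],[23,1],[24,0],[27,11],[28,0],[39,14],[40,0]]
[[18,11],[23,1],[24,0],[27,11],[28,0],[39,14],[40,0],[45,11],[50,0]]
[[7,6],[18,11],[23,1],[24,0],[27,11],[28,0],[39,14],[40,0],[45,11],[50,0]]
[[7,6],[18,11],[23,1],[27,11],[28,1],[39,14],[40,1],[41,0],[45,11],[50,0]]
[[7,6],[18,11],[23,1],[24,10],[27,11],[28,10],[35,1],[39,14],[40,1],[41,0],[45,11],[50,0]]
[[7,6],[18,11],[23,1],[24,10],[27,11],[28,10],[35,1],[39,14],[40,1],[41,0],[45,11],[50,0]]
[[7,14],[12,6],[18,11],[23,1],[24,10],[27,11],[28,10],[35,1],[39,14],[40,1],[41,0],[45,11],[50,0]]
[[0,12],[7,14],[12,12],[18,11],[23,1],[24,10],[27,11],[28,10],[35,1],[39,14],[40,1],[41,0],[45,11],[50,0]]
[[0,14],[12,12],[18,11],[23,1],[24,10],[27,11],[28,10],[35,1],[39,14],[40,1],[41,0],[45,11],[50,0]]
[[0,14],[12,12],[18,11],[23,1],[24,10],[27,11],[28,10],[39,14],[40,10],[42,0],[45,11],[50,0]]
[[0,14],[12,12],[16,14],[23,1],[24,10],[27,11],[28,10],[39,14],[40,10],[42,0],[45,11],[50,0]]
[[0,14],[12,12],[13,14],[25,10],[27,11],[28,10],[39,14],[40,10],[42,0],[45,11],[50,0]]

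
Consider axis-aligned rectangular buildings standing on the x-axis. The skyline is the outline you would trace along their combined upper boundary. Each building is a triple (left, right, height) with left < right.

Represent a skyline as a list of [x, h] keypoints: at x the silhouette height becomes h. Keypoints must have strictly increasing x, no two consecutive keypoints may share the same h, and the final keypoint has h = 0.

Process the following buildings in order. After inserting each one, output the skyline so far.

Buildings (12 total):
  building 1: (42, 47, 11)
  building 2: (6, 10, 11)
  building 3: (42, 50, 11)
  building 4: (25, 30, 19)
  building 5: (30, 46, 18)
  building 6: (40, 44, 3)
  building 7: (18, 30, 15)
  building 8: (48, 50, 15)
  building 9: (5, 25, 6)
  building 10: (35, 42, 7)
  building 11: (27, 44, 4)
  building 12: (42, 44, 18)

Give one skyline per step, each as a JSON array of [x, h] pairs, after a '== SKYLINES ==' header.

== SKYLINES ==
[[42,11],[47,0]]
[[6,11],[10,0],[42,11],[47,0]]
[[6,11],[10,0],[42,11],[50,0]]
[[6,11],[10,0],[25,19],[30,0],[42,11],[50,0]]
[[6,11],[10,0],[25,19],[30,18],[46,11],[50,0]]
[[6,11],[10,0],[25,19],[30,18],[46,11],[50,0]]
[[6,11],[10,0],[18,15],[25,19],[30,18],[46,11],[50,0]]
[[6,11],[10,0],[18,15],[25,19],[30,18],[46,11],[48,15],[50,0]]
[[5,6],[6,11],[10,6],[18,15],[25,19],[30,18],[46,11],[48,15],[50,0]]
[[5,6],[6,11],[10,6],[18,15],[25,19],[30,18],[46,11],[48,15],[50,0]]
[[5,6],[6,11],[10,6],[18,15],[25,19],[30,18],[46,11],[48,15],[50,0]]
[[5,6],[6,11],[10,6],[18,15],[25,19],[30,18],[46,11],[48,15],[50,0]]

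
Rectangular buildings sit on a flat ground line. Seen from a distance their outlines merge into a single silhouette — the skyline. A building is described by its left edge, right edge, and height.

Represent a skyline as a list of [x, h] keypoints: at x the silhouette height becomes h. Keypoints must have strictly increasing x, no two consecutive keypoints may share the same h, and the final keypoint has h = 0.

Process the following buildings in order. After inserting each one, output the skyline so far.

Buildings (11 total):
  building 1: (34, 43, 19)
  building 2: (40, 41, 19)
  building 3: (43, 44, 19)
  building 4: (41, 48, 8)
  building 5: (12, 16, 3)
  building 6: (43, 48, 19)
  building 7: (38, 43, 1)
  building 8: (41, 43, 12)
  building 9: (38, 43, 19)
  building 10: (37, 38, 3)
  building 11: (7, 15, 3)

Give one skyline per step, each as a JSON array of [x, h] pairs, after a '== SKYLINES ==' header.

== SKYLINES ==
[[34,19],[43,0]]
[[34,19],[43,0]]
[[34,19],[44,0]]
[[34,19],[44,8],[48,0]]
[[12,3],[16,0],[34,19],[44,8],[48,0]]
[[12,3],[16,0],[34,19],[48,0]]
[[12,3],[16,0],[34,19],[48,0]]
[[12,3],[16,0],[34,19],[48,0]]
[[12,3],[16,0],[34,19],[48,0]]
[[12,3],[16,0],[34,19],[48,0]]
[[7,3],[16,0],[34,19],[48,0]]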